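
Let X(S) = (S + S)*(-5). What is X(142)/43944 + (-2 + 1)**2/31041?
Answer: -3669523/113672142 ≈ -0.032282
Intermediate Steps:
X(S) = -10*S (X(S) = (2*S)*(-5) = -10*S)
X(142)/43944 + (-2 + 1)**2/31041 = -10*142/43944 + (-2 + 1)**2/31041 = -1420*1/43944 + (-1)**2*(1/31041) = -355/10986 + 1*(1/31041) = -355/10986 + 1/31041 = -3669523/113672142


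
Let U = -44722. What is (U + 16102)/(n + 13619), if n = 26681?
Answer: -1431/2015 ≈ -0.71017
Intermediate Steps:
(U + 16102)/(n + 13619) = (-44722 + 16102)/(26681 + 13619) = -28620/40300 = -28620*1/40300 = -1431/2015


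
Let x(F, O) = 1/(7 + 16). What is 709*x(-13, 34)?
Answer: 709/23 ≈ 30.826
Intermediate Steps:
x(F, O) = 1/23
709*x(-13, 34) = 709*(1/23) = 709/23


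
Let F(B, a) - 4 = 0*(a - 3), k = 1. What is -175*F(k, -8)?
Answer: -700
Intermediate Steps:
F(B, a) = 4 (F(B, a) = 4 + 0*(a - 3) = 4 + 0*(-3 + a) = 4 + 0 = 4)
-175*F(k, -8) = -175*4 = -700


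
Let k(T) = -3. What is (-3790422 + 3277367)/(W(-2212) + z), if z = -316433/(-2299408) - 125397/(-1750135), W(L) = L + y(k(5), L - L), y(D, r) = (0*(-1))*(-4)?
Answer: 2064674112594144400/8900852877883529 ≈ 231.96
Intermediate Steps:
y(D, r) = 0 (y(D, r) = 0*(-4) = 0)
W(L) = L (W(L) = L + 0 = L)
z = 842139333431/4024274420080 (z = -316433*(-1/2299408) - 125397*(-1/1750135) = 316433/2299408 + 125397/1750135 = 842139333431/4024274420080 ≈ 0.20926)
(-3790422 + 3277367)/(W(-2212) + z) = (-3790422 + 3277367)/(-2212 + 842139333431/4024274420080) = -513055/(-8900852877883529/4024274420080) = -513055*(-4024274420080/8900852877883529) = 2064674112594144400/8900852877883529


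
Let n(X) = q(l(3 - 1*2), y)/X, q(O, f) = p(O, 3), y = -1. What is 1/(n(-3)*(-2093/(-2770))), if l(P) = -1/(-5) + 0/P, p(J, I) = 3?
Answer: -2770/2093 ≈ -1.3235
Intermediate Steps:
l(P) = ⅕ (l(P) = -1*(-⅕) + 0 = ⅕ + 0 = ⅕)
q(O, f) = 3
n(X) = 3/X
1/(n(-3)*(-2093/(-2770))) = 1/((3/(-3))*(-2093/(-2770))) = 1/((3*(-⅓))*(-2093*(-1/2770))) = 1/(-1*2093/2770) = 1/(-2093/2770) = -2770/2093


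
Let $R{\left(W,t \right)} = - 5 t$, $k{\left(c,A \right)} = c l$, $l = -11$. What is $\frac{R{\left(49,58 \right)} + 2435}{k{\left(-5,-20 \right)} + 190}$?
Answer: $\frac{429}{49} \approx 8.7551$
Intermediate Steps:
$k{\left(c,A \right)} = - 11 c$ ($k{\left(c,A \right)} = c \left(-11\right) = - 11 c$)
$\frac{R{\left(49,58 \right)} + 2435}{k{\left(-5,-20 \right)} + 190} = \frac{\left(-5\right) 58 + 2435}{\left(-11\right) \left(-5\right) + 190} = \frac{-290 + 2435}{55 + 190} = \frac{2145}{245} = 2145 \cdot \frac{1}{245} = \frac{429}{49}$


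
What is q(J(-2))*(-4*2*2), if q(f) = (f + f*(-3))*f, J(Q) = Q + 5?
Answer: 288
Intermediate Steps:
J(Q) = 5 + Q
q(f) = -2*f**2 (q(f) = (f - 3*f)*f = (-2*f)*f = -2*f**2)
q(J(-2))*(-4*2*2) = (-2*(5 - 2)**2)*(-4*2*2) = (-2*3**2)*(-8*2) = -2*9*(-16) = -18*(-16) = 288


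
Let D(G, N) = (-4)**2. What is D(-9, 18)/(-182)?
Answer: -8/91 ≈ -0.087912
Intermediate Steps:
D(G, N) = 16
D(-9, 18)/(-182) = 16/(-182) = -1/182*16 = -8/91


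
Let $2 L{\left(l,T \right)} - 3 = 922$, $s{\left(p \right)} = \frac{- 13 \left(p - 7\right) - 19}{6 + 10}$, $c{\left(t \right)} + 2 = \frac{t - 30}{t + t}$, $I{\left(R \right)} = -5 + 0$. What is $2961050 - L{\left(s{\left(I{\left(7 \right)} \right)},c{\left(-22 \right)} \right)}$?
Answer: $\frac{5921175}{2} \approx 2.9606 \cdot 10^{6}$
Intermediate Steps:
$I{\left(R \right)} = -5$
$c{\left(t \right)} = -2 + \frac{-30 + t}{2 t}$ ($c{\left(t \right)} = -2 + \frac{t - 30}{t + t} = -2 + \frac{-30 + t}{2 t}$)
$s{\left(p \right)} = \frac{9}{2} - \frac{13 p}{16}$ ($s{\left(p \right)} = \frac{- 13 \left(-7 + p\right) - 19}{16} = \left(\left(91 - 13 p\right) - 19\right) \frac{1}{16} = \left(72 - 13 p\right) \frac{1}{16} = \frac{9}{2} - \frac{13 p}{16}$)
$L{\left(l,T \right)} = \frac{925}{2}$ ($L{\left(l,T \right)} = \frac{3}{2} + \frac{1}{2} \cdot 922 = \frac{3}{2} + 461 = \frac{925}{2}$)
$2961050 - L{\left(s{\left(I{\left(7 \right)} \right)},c{\left(-22 \right)} \right)} = 2961050 - \frac{925}{2} = \frac{5921175}{2}$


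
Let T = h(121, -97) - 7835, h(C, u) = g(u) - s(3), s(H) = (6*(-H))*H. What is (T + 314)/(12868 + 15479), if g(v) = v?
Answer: -7564/28347 ≈ -0.26684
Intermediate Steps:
s(H) = -6*H**2 (s(H) = (-6*H)*H = -6*H**2)
h(C, u) = 54 + u (h(C, u) = u - (-6)*3**2 = u - (-6)*9 = u - 1*(-54) = u + 54 = 54 + u)
T = -7878 (T = (54 - 97) - 7835 = -43 - 7835 = -7878)
(T + 314)/(12868 + 15479) = (-7878 + 314)/(12868 + 15479) = -7564/28347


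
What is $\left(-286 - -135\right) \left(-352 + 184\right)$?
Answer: $25368$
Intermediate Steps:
$\left(-286 - -135\right) \left(-352 + 184\right) = \left(-286 + 135\right) \left(-168\right) = \left(-151\right) \left(-168\right) = 25368$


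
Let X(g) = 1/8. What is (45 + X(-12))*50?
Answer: 9025/4 ≈ 2256.3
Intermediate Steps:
X(g) = 1/8
(45 + X(-12))*50 = (45 + 1/8)*50 = (361/8)*50 = 9025/4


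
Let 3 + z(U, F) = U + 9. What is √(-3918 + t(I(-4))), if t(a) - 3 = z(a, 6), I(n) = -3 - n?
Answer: 2*I*√977 ≈ 62.514*I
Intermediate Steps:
z(U, F) = 6 + U (z(U, F) = -3 + (U + 9) = -3 + (9 + U) = 6 + U)
t(a) = 9 + a (t(a) = 3 + (6 + a) = 9 + a)
√(-3918 + t(I(-4))) = √(-3918 + (9 + (-3 - 1*(-4)))) = √(-3918 + (9 + (-3 + 4))) = √(-3918 + (9 + 1)) = √(-3918 + 10) = √(-3908) = 2*I*√977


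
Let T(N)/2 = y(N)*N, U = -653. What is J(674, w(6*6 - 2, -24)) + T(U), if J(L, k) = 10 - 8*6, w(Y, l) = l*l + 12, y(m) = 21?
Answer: -27464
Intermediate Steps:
w(Y, l) = 12 + l² (w(Y, l) = l² + 12 = 12 + l²)
T(N) = 42*N (T(N) = 2*(21*N) = 42*N)
J(L, k) = -38 (J(L, k) = 10 - 48 = -38)
J(674, w(6*6 - 2, -24)) + T(U) = -38 + 42*(-653) = -38 - 27426 = -27464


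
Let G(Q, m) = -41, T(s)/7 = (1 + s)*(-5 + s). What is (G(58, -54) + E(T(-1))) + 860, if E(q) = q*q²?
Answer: 819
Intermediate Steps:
T(s) = 7*(1 + s)*(-5 + s) (T(s) = 7*((1 + s)*(-5 + s)) = 7*(1 + s)*(-5 + s))
E(q) = q³
(G(58, -54) + E(T(-1))) + 860 = (-41 + (-35 - 28*(-1) + 7*(-1)²)³) + 860 = (-41 + (-35 + 28 + 7*1)³) + 860 = (-41 + (-35 + 28 + 7)³) + 860 = (-41 + 0³) + 860 = (-41 + 0) + 860 = -41 + 860 = 819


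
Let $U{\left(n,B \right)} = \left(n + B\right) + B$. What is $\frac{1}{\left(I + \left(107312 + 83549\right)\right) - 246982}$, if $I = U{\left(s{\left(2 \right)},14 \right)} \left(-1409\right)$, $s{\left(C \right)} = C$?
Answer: $- \frac{1}{98391} \approx -1.0164 \cdot 10^{-5}$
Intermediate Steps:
$U{\left(n,B \right)} = n + 2 B$ ($U{\left(n,B \right)} = \left(B + n\right) + B = n + 2 B$)
$I = -42270$ ($I = \left(2 + 2 \cdot 14\right) \left(-1409\right) = \left(2 + 28\right) \left(-1409\right) = 30 \left(-1409\right) = -42270$)
$\frac{1}{\left(I + \left(107312 + 83549\right)\right) - 246982} = \frac{1}{\left(-42270 + \left(107312 + 83549\right)\right) - 246982} = \frac{1}{\left(-42270 + 190861\right) - 246982} = \frac{1}{148591 - 246982} = \frac{1}{-98391} = - \frac{1}{98391}$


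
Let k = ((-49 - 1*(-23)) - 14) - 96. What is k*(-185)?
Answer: 25160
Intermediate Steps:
k = -136 (k = ((-49 + 23) - 14) - 96 = (-26 - 14) - 96 = -40 - 96 = -136)
k*(-185) = -136*(-185) = 25160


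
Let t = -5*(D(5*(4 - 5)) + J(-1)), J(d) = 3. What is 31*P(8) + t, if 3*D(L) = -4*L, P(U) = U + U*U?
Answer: 6551/3 ≈ 2183.7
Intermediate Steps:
P(U) = U + U**2
D(L) = -4*L/3 (D(L) = (-4*L)/3 = -4*L/3)
t = -145/3 (t = -5*(-20*(4 - 5)/3 + 3) = -5*(-20*(-1)/3 + 3) = -5*(-4/3*(-5) + 3) = -5*(20/3 + 3) = -5*29/3 = -145/3 ≈ -48.333)
31*P(8) + t = 31*(8*(1 + 8)) - 145/3 = 31*(8*9) - 145/3 = 31*72 - 145/3 = 2232 - 145/3 = 6551/3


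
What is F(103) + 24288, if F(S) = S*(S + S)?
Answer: 45506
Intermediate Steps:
F(S) = 2*S² (F(S) = S*(2*S) = 2*S²)
F(103) + 24288 = 2*103² + 24288 = 2*10609 + 24288 = 21218 + 24288 = 45506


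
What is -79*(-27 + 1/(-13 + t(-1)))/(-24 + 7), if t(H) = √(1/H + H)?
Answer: -365770/2907 - 79*I*√2/2907 ≈ -125.82 - 0.038432*I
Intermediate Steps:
t(H) = √(H + 1/H) (t(H) = √(1/H + H) = √(H + 1/H))
-79*(-27 + 1/(-13 + t(-1)))/(-24 + 7) = -79*(-27 + 1/(-13 + √(-1 + 1/(-1))))/(-24 + 7) = -79*(-27 + 1/(-13 + √(-1 - 1)))/(-17) = -79*(-27 + 1/(-13 + √(-2)))*(-1)/17 = -79*(-27 + 1/(-13 + I*√2))*(-1)/17 = -79*(27/17 - 1/(17*(-13 + I*√2))) = -2133/17 + 79/(17*(-13 + I*√2))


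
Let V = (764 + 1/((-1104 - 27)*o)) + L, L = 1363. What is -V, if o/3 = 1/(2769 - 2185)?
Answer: -7216327/3393 ≈ -2126.8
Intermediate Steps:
o = 3/584 (o = 3/(2769 - 2185) = 3/584 ≈ 0.0051370)
V = 7216327/3393 (V = (764 + 1/((-1104 - 27)*(3/584))) + 1363 = (764 + (584/3)/(-1131)) + 1363 = (764 - 1/1131*584/3) + 1363 = (764 - 584/3393) + 1363 = 2591668/3393 + 1363 = 7216327/3393 ≈ 2126.8)
-V = -1*7216327/3393 = -7216327/3393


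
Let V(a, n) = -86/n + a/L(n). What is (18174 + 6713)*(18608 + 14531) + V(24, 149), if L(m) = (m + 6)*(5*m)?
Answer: 95235730517549/115475 ≈ 8.2473e+8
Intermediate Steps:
L(m) = 5*m*(6 + m) (L(m) = (6 + m)*(5*m) = 5*m*(6 + m))
V(a, n) = -86/n + a/(5*n*(6 + n)) (V(a, n) = -86/n + a/((5*n*(6 + n))) = -86/n + a*(1/(5*n*(6 + n))) = -86/n + a/(5*n*(6 + n)))
(18174 + 6713)*(18608 + 14531) + V(24, 149) = (18174 + 6713)*(18608 + 14531) + (⅕)*(-2580 + 24 - 430*149)/(149*(6 + 149)) = 24887*33139 + (⅕)*(1/149)*(-2580 + 24 - 64070)/155 = 824730293 + (⅕)*(1/149)*(1/155)*(-66626) = 824730293 - 66626/115475 = 95235730517549/115475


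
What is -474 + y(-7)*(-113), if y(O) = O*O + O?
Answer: -5220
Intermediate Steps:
y(O) = O + O² (y(O) = O² + O = O + O²)
-474 + y(-7)*(-113) = -474 - 7*(1 - 7)*(-113) = -474 - 7*(-6)*(-113) = -474 + 42*(-113) = -474 - 4746 = -5220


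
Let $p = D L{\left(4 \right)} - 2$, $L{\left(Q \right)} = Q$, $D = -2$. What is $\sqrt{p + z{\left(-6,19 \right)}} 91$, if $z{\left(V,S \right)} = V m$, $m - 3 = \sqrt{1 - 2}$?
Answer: $91 \sqrt{-28 - 6 i} \approx 51.302 - 484.25 i$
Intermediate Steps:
$m = 3 + i$ ($m = 3 + \sqrt{1 - 2} = 3 + \sqrt{-1} = 3 + i \approx 3.0 + 1.0 i$)
$z{\left(V,S \right)} = V \left(3 + i\right)$
$p = -10$ ($p = \left(-2\right) 4 - 2 = -8 - 2 = -10$)
$\sqrt{p + z{\left(-6,19 \right)}} 91 = \sqrt{-10 - 6 \left(3 + i\right)} 91 = \sqrt{-10 - \left(18 + 6 i\right)} 91 = \sqrt{-28 - 6 i} 91 = 91 \sqrt{-28 - 6 i}$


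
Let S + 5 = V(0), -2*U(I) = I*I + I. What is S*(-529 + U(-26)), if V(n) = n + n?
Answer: 4270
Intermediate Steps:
V(n) = 2*n
U(I) = -I/2 - I²/2 (U(I) = -(I*I + I)/2 = -(I² + I)/2 = -(I + I²)/2 = -I/2 - I²/2)
S = -5 (S = -5 + 2*0 = -5 + 0 = -5)
S*(-529 + U(-26)) = -5*(-529 - ½*(-26)*(1 - 26)) = -5*(-529 - ½*(-26)*(-25)) = -5*(-529 - 325) = -5*(-854) = 4270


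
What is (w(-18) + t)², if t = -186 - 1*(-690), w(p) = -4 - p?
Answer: 268324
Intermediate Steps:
t = 504 (t = -186 + 690 = 504)
(w(-18) + t)² = ((-4 - 1*(-18)) + 504)² = ((-4 + 18) + 504)² = (14 + 504)² = 518² = 268324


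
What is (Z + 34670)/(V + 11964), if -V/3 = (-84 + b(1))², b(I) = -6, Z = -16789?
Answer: -17881/12336 ≈ -1.4495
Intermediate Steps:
V = -24300 (V = -3*(-84 - 6)² = -3*(-90)² = -3*8100 = -24300)
(Z + 34670)/(V + 11964) = (-16789 + 34670)/(-24300 + 11964) = 17881/(-12336) = 17881*(-1/12336) = -17881/12336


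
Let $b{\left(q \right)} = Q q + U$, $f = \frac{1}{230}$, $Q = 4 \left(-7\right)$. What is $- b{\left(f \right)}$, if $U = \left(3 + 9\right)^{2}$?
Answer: $- \frac{16546}{115} \approx -143.88$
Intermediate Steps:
$U = 144$ ($U = 12^{2} = 144$)
$Q = -28$
$f = \frac{1}{230} \approx 0.0043478$
$b{\left(q \right)} = 144 - 28 q$ ($b{\left(q \right)} = - 28 q + 144 = 144 - 28 q$)
$- b{\left(f \right)} = - (144 - \frac{14}{115}) = \left(-1\right) \frac{16546}{115} = - \frac{16546}{115}$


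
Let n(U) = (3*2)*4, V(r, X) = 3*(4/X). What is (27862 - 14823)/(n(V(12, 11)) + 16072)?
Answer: 13039/16096 ≈ 0.81008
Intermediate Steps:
V(r, X) = 12/X
n(U) = 24 (n(U) = 6*4 = 24)
(27862 - 14823)/(n(V(12, 11)) + 16072) = (27862 - 14823)/(24 + 16072) = 13039/16096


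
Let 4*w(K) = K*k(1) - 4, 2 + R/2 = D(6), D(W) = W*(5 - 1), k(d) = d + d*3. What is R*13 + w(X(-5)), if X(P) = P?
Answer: 566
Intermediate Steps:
k(d) = 4*d (k(d) = d + 3*d = 4*d)
D(W) = 4*W (D(W) = W*4 = 4*W)
R = 44 (R = -4 + 2*(4*6) = -4 + 2*24 = -4 + 48 = 44)
w(K) = -1 + K (w(K) = (K*(4*1) - 4)/4 = (K*4 - 4)/4 = (4*K - 4)/4 = (-4 + 4*K)/4 = -1 + K)
R*13 + w(X(-5)) = 44*13 + (-1 - 5) = 572 - 6 = 566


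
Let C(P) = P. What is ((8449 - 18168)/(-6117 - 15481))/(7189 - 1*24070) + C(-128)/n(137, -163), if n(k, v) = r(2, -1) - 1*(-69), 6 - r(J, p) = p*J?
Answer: -46669015627/28073879526 ≈ -1.6624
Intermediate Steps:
r(J, p) = 6 - J*p (r(J, p) = 6 - p*J = 6 - J*p)
n(k, v) = 77 (n(k, v) = (6 - 1*2*(-1)) - 1*(-69) = (6 + 2) + 69 = 8 + 69 = 77)
((8449 - 18168)/(-6117 - 15481))/(7189 - 1*24070) + C(-128)/n(137, -163) = ((8449 - 18168)/(-6117 - 15481))/(7189 - 1*24070) - 128/77 = (-9719/(-21598))/(7189 - 24070) - 128*1/77 = -9719*(-1/21598)/(-16881) - 128/77 = (9719/21598)*(-1/16881) - 128/77 = -9719/364595838 - 128/77 = -46669015627/28073879526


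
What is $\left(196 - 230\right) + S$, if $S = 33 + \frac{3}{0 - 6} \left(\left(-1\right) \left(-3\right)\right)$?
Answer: $- \frac{5}{2} \approx -2.5$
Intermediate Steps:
$S = \frac{63}{2}$ ($S = 33 + \frac{3}{-6} \cdot 3 = 33 + 3 \left(- \frac{1}{6}\right) 3 = 33 - \frac{3}{2} = \frac{63}{2} \approx 31.5$)
$\left(196 - 230\right) + S = \left(196 - 230\right) + \frac{63}{2} = -34 + \frac{63}{2} = - \frac{5}{2}$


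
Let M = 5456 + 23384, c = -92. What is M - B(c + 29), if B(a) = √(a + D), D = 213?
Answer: 28840 - 5*√6 ≈ 28828.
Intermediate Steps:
B(a) = √(213 + a) (B(a) = √(a + 213) = √(213 + a))
M = 28840
M - B(c + 29) = 28840 - √(213 + (-92 + 29)) = 28840 - √(213 - 63) = 28840 - √150 = 28840 - 5*√6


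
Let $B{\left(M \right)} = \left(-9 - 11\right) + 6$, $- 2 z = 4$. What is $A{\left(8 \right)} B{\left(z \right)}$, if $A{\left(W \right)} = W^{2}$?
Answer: $-896$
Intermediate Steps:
$z = -2$ ($z = \left(- \frac{1}{2}\right) 4 = -2$)
$B{\left(M \right)} = -14$ ($B{\left(M \right)} = -20 + 6 = -14$)
$A{\left(8 \right)} B{\left(z \right)} = 8^{2} \left(-14\right) = 64 \left(-14\right) = -896$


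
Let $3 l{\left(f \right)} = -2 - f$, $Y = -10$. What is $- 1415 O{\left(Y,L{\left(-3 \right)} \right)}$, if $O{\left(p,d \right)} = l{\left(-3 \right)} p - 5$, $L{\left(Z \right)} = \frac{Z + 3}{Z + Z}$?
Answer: $\frac{35375}{3} \approx 11792.0$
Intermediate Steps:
$L{\left(Z \right)} = \frac{3 + Z}{2 Z}$
$l{\left(f \right)} = - \frac{2}{3} - \frac{f}{3}$ ($l{\left(f \right)} = \frac{-2 - f}{3} = - \frac{2}{3} - \frac{f}{3}$)
$O{\left(p,d \right)} = -5 + \frac{p}{3}$ ($O{\left(p,d \right)} = \left(- \frac{2}{3} - -1\right) p - 5 = \left(- \frac{2}{3} + 1\right) p - 5 = \frac{p}{3} - 5 = -5 + \frac{p}{3}$)
$- 1415 O{\left(Y,L{\left(-3 \right)} \right)} = - 1415 \left(-5 + \frac{1}{3} \left(-10\right)\right) = - 1415 \left(-5 - \frac{10}{3}\right) = \left(-1415\right) \left(- \frac{25}{3}\right) = \frac{35375}{3}$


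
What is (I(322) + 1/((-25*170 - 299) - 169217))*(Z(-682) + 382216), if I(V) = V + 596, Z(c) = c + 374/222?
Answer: 6755626406873207/19288026 ≈ 3.5025e+8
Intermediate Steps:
Z(c) = 187/111 + c (Z(c) = c + 374*(1/222) = c + 187/111 = 187/111 + c)
I(V) = 596 + V
(I(322) + 1/((-25*170 - 299) - 169217))*(Z(-682) + 382216) = ((596 + 322) + 1/((-25*170 - 299) - 169217))*((187/111 - 682) + 382216) = (918 + 1/((-4250 - 299) - 169217))*(-75515/111 + 382216) = (918 + 1/(-4549 - 169217))*(42350461/111) = (918 + 1/(-173766))*(42350461/111) = (918 - 1/173766)*(42350461/111) = (159517187/173766)*(42350461/111) = 6755626406873207/19288026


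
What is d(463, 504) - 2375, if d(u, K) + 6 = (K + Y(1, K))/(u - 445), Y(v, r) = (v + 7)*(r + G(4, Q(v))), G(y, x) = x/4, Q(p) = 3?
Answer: -6386/3 ≈ -2128.7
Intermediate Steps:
G(y, x) = x/4 (G(y, x) = x*(1/4) = x/4)
Y(v, r) = (7 + v)*(3/4 + r) (Y(v, r) = (v + 7)*(r + (1/4)*3) = (7 + v)*(r + 3/4) = (7 + v)*(3/4 + r))
d(u, K) = -6 + (6 + 9*K)/(-445 + u) (d(u, K) = -6 + (K + (21/4 + 7*K + (3/4)*1 + K*1))/(u - 445) = -6 + (K + (21/4 + 7*K + 3/4 + K))/(-445 + u) = -6 + (K + (6 + 8*K))/(-445 + u) = -6 + (6 + 9*K)/(-445 + u))
d(463, 504) - 2375 = 3*(892 - 2*463 + 3*504)/(-445 + 463) - 2375 = 3*(892 - 926 + 1512)/18 - 2375 = 3*(1/18)*1478 - 2375 = 739/3 - 2375 = -6386/3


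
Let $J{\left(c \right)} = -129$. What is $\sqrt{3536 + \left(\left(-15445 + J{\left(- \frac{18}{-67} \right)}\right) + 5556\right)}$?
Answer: $i \sqrt{6482} \approx 80.511 i$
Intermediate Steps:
$\sqrt{3536 + \left(\left(-15445 + J{\left(- \frac{18}{-67} \right)}\right) + 5556\right)} = \sqrt{3536 + \left(\left(-15445 - 129\right) + 5556\right)} = \sqrt{3536 + \left(-15574 + 5556\right)} = \sqrt{3536 - 10018} = \sqrt{-6482} = i \sqrt{6482}$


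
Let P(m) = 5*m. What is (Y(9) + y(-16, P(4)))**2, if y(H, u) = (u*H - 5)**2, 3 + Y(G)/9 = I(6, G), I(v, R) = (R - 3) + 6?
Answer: 11173758436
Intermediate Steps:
I(v, R) = 3 + R (I(v, R) = (-3 + R) + 6 = 3 + R)
Y(G) = 9*G (Y(G) = -27 + 9*(3 + G) = -27 + (27 + 9*G) = 9*G)
y(H, u) = (-5 + H*u)**2 (y(H, u) = (H*u - 5)**2 = (-5 + H*u)**2)
(Y(9) + y(-16, P(4)))**2 = (9*9 + (-5 - 80*4)**2)**2 = (81 + (-5 - 16*20)**2)**2 = (81 + (-5 - 320)**2)**2 = (81 + (-325)**2)**2 = (81 + 105625)**2 = 105706**2 = 11173758436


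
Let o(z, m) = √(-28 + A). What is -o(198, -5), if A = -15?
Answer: -I*√43 ≈ -6.5574*I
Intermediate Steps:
o(z, m) = I*√43 (o(z, m) = √(-28 - 15) = √(-43) = I*√43)
-o(198, -5) = -I*√43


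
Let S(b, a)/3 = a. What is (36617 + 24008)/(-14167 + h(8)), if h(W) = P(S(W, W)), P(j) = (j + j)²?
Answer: -60625/11863 ≈ -5.1104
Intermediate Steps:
S(b, a) = 3*a
P(j) = 4*j² (P(j) = (2*j)² = 4*j²)
h(W) = 36*W² (h(W) = 4*(3*W)² = 4*(9*W²) = 36*W²)
(36617 + 24008)/(-14167 + h(8)) = (36617 + 24008)/(-14167 + 36*8²) = 60625/(-14167 + 36*64) = 60625/(-14167 + 2304) = 60625/(-11863) = 60625*(-1/11863) = -60625/11863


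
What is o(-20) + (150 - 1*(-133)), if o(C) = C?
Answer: 263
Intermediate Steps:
o(-20) + (150 - 1*(-133)) = -20 + (150 - 1*(-133)) = -20 + (150 + 133) = -20 + 283 = 263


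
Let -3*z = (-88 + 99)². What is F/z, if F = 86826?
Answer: -260478/121 ≈ -2152.7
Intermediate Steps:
z = -121/3 (z = -(-88 + 99)²/3 = -⅓*11² = -⅓*121 = -121/3 ≈ -40.333)
F/z = 86826/(-121/3) = 86826*(-3/121) = -260478/121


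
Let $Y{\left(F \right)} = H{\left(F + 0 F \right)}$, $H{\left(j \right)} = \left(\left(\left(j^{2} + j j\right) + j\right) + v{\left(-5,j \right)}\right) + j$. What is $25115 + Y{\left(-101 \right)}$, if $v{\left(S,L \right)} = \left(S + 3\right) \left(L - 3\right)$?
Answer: $45523$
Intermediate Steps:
$v{\left(S,L \right)} = \left(-3 + L\right) \left(3 + S\right)$ ($v{\left(S,L \right)} = \left(3 + S\right) \left(-3 + L\right) = \left(-3 + L\right) \left(3 + S\right)$)
$H{\left(j \right)} = 6 + 2 j^{2}$ ($H{\left(j \right)} = \left(\left(\left(j^{2} + j j\right) + j\right) + \left(-9 - -15 + 3 j + j \left(-5\right)\right)\right) + j = \left(\left(\left(j^{2} + j^{2}\right) + j\right) + \left(-9 + 15 + 3 j - 5 j\right)\right) + j = \left(\left(2 j^{2} + j\right) - \left(-6 + 2 j\right)\right) + j = \left(\left(j + 2 j^{2}\right) - \left(-6 + 2 j\right)\right) + j = \left(6 - j + 2 j^{2}\right) + j = 6 + 2 j^{2}$)
$Y{\left(F \right)} = 6 + 2 F^{2}$ ($Y{\left(F \right)} = 6 + 2 \left(F + 0 F\right)^{2} = 6 + 2 \left(F + 0\right)^{2} = 6 + 2 F^{2}$)
$25115 + Y{\left(-101 \right)} = 25115 + \left(6 + 2 \left(-101\right)^{2}\right) = 25115 + \left(6 + 2 \cdot 10201\right) = 25115 + \left(6 + 20402\right) = 25115 + 20408 = 45523$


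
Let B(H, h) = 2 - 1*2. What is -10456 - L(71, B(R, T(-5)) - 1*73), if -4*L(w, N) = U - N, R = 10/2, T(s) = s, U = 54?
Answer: -41697/4 ≈ -10424.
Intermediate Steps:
R = 5 (R = 10*(½) = 5)
B(H, h) = 0 (B(H, h) = 2 - 2 = 0)
L(w, N) = -27/2 + N/4 (L(w, N) = -(54 - N)/4 = -27/2 + N/4)
-10456 - L(71, B(R, T(-5)) - 1*73) = -10456 - (-27/2 + (0 - 1*73)/4) = -10456 - (-27/2 + (0 - 73)/4) = -10456 - (-27/2 + (¼)*(-73)) = -10456 - (-27/2 - 73/4) = -10456 - 1*(-127/4) = -10456 + 127/4 = -41697/4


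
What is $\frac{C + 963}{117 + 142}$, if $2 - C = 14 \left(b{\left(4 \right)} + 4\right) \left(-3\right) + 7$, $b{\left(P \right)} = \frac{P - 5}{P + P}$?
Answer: $\frac{4483}{1036} \approx 4.3272$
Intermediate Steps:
$b{\left(P \right)} = \frac{-5 + P}{2 P}$
$C = \frac{631}{4}$ ($C = 2 - \left(14 \left(\frac{-5 + 4}{2 \cdot 4} + 4\right) \left(-3\right) + 7\right) = 2 - \left(14 \left(\frac{1}{2} \cdot \frac{1}{4} \left(-1\right) + 4\right) \left(-3\right) + 7\right) = 2 - \left(14 \left(- \frac{1}{8} + 4\right) \left(-3\right) + 7\right) = 2 - \left(14 \cdot \frac{31}{8} \left(-3\right) + 7\right) = 2 - \left(14 \left(- \frac{93}{8}\right) + 7\right) = 2 - \left(- \frac{651}{4} + 7\right) = 2 - - \frac{623}{4} = 2 + \frac{623}{4} = \frac{631}{4} \approx 157.75$)
$\frac{C + 963}{117 + 142} = \frac{\frac{631}{4} + 963}{117 + 142} = \frac{1}{259} \cdot \frac{4483}{4} = \frac{4483}{1036}$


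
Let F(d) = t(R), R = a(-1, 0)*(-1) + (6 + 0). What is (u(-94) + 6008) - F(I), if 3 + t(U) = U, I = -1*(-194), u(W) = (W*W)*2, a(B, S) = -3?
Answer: 23674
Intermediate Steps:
u(W) = 2*W² (u(W) = W²*2 = 2*W²)
R = 9 (R = -3*(-1) + (6 + 0) = 3 + 6 = 9)
I = 194
t(U) = -3 + U
F(d) = 6 (F(d) = -3 + 9 = 6)
(u(-94) + 6008) - F(I) = (2*(-94)² + 6008) - 1*6 = (2*8836 + 6008) - 6 = (17672 + 6008) - 6 = 23680 - 6 = 23674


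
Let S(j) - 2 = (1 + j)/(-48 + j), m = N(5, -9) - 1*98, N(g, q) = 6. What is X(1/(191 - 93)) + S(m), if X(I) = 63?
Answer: 1313/20 ≈ 65.650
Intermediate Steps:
m = -92 (m = 6 - 1*98 = 6 - 98 = -92)
S(j) = 2 + (1 + j)/(-48 + j)
X(1/(191 - 93)) + S(m) = 63 + (-95 + 3*(-92))/(-48 - 92) = 63 + (-95 - 276)/(-140) = 63 - 1/140*(-371) = 63 + 53/20 = 1313/20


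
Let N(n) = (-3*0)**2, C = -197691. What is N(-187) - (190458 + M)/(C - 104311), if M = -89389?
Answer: 101069/302002 ≈ 0.33466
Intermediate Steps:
N(n) = 0 (N(n) = 0**2 = 0)
N(-187) - (190458 + M)/(C - 104311) = 0 - (190458 - 89389)/(-197691 - 104311) = 0 - 101069/(-302002) = 0 - 101069*(-1)/302002 = 0 - 1*(-101069/302002) = 0 + 101069/302002 = 101069/302002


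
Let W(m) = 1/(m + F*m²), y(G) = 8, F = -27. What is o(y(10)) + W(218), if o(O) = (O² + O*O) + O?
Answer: 174478479/1282930 ≈ 136.00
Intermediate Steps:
o(O) = O + 2*O² (o(O) = (O² + O²) + O = 2*O² + O = O + 2*O²)
W(m) = 1/(m - 27*m²)
o(y(10)) + W(218) = 8*(1 + 2*8) - 1/(218*(-1 + 27*218)) = 8*(1 + 16) - 1*1/218/(-1 + 5886) = 8*17 - 1*1/218/5885 = 136 - 1*1/218*1/5885 = 136 - 1/1282930 = 174478479/1282930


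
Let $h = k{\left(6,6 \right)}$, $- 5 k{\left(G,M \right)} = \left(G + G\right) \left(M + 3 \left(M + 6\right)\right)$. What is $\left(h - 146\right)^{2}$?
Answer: $\frac{1522756}{25} \approx 60910.0$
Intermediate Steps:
$k{\left(G,M \right)} = - \frac{2 G \left(18 + 4 M\right)}{5}$ ($k{\left(G,M \right)} = - \frac{\left(G + G\right) \left(M + 3 \left(M + 6\right)\right)}{5} = - \frac{2 G \left(M + 3 \left(6 + M\right)\right)}{5} = - \frac{2 G \left(M + \left(18 + 3 M\right)\right)}{5} = - \frac{2 G \left(18 + 4 M\right)}{5}$)
$h = - \frac{504}{5}$ ($h = \left(- \frac{4}{5}\right) 6 \left(9 + 2 \cdot 6\right) = \left(- \frac{4}{5}\right) 6 \left(9 + 12\right) = \left(- \frac{4}{5}\right) 6 \cdot 21 = - \frac{504}{5} \approx -100.8$)
$\left(h - 146\right)^{2} = \left(- \frac{504}{5} - 146\right)^{2} = \left(- \frac{1234}{5}\right)^{2} = \frac{1522756}{25}$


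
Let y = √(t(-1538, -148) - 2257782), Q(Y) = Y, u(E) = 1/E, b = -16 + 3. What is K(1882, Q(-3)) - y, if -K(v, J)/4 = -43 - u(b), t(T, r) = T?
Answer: 2232/13 - 2*I*√564830 ≈ 171.69 - 1503.1*I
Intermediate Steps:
b = -13
K(v, J) = 2232/13 (K(v, J) = -4*(-43 - 1/(-13)) = -4*(-43 - 1*(-1/13)) = -4*(-43 + 1/13) = -4*(-558/13) = 2232/13)
y = 2*I*√564830 (y = √(-1538 - 2257782) = √(-2259320) = 2*I*√564830 ≈ 1503.1*I)
K(1882, Q(-3)) - y = 2232/13 - 2*I*√564830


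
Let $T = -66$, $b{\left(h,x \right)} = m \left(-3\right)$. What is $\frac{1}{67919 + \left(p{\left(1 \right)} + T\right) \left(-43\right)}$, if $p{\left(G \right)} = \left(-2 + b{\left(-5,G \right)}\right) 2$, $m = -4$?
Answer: $\frac{1}{69897} \approx 1.4307 \cdot 10^{-5}$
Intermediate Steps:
$b{\left(h,x \right)} = 12$ ($b{\left(h,x \right)} = \left(-4\right) \left(-3\right) = 12$)
$p{\left(G \right)} = 20$ ($p{\left(G \right)} = \left(-2 + 12\right) 2 = 10 \cdot 2 = 20$)
$\frac{1}{67919 + \left(p{\left(1 \right)} + T\right) \left(-43\right)} = \frac{1}{67919 + \left(20 - 66\right) \left(-43\right)} = \frac{1}{67919 - -1978} = \frac{1}{67919 + 1978} = \frac{1}{69897}$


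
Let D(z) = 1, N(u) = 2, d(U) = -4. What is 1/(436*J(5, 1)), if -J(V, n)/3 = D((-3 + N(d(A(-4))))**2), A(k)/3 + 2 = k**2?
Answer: -1/1308 ≈ -0.00076453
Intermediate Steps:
A(k) = -6 + 3*k**2
J(V, n) = -3 (J(V, n) = -3*1 = -3)
1/(436*J(5, 1)) = 1/(436*(-3)) = 1/(-1308) = -1/1308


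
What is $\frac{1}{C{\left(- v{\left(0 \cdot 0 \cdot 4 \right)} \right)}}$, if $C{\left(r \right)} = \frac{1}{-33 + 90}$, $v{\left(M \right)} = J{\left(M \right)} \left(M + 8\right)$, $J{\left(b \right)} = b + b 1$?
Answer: $57$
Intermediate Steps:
$J{\left(b \right)} = 2 b$ ($J{\left(b \right)} = b + b = 2 b$)
$v{\left(M \right)} = 2 M \left(8 + M\right)$ ($v{\left(M \right)} = 2 M \left(M + 8\right) = 2 M \left(8 + M\right)$)
$C{\left(r \right)} = \frac{1}{57}$
$\frac{1}{C{\left(- v{\left(0 \cdot 0 \cdot 4 \right)} \right)}} = \frac{1}{\frac{1}{57}} = 57$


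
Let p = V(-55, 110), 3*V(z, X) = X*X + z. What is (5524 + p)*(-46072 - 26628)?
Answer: -693485300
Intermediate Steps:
V(z, X) = z/3 + X²/3 (V(z, X) = (X*X + z)/3 = (X² + z)/3 = (z + X²)/3 = z/3 + X²/3)
p = 4015 (p = (⅓)*(-55) + (⅓)*110² = -55/3 + (⅓)*12100 = -55/3 + 12100/3 = 4015)
(5524 + p)*(-46072 - 26628) = (5524 + 4015)*(-46072 - 26628) = 9539*(-72700) = -693485300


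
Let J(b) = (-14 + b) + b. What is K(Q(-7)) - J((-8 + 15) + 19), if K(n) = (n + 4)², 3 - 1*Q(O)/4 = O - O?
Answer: 218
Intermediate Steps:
Q(O) = 12 (Q(O) = 12 - 4*(O - O) = 12 - 4*0 = 12 + 0 = 12)
K(n) = (4 + n)²
J(b) = -14 + 2*b
K(Q(-7)) - J((-8 + 15) + 19) = (4 + 12)² - (-14 + 2*((-8 + 15) + 19)) = 16² - (-14 + 2*(7 + 19)) = 256 - (-14 + 2*26) = 256 - (-14 + 52) = 256 - 1*38 = 256 - 38 = 218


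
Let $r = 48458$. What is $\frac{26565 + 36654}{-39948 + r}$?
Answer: $\frac{63219}{8510} \approx 7.4288$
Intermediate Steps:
$\frac{26565 + 36654}{-39948 + r} = \frac{26565 + 36654}{-39948 + 48458} = \frac{63219}{8510}$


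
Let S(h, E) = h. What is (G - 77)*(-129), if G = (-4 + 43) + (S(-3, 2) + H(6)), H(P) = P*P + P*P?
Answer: -3999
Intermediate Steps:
H(P) = 2*P² (H(P) = P² + P² = 2*P²)
G = 108 (G = (-4 + 43) + (-3 + 2*6²) = 39 + (-3 + 2*36) = 39 + (-3 + 72) = 39 + 69 = 108)
(G - 77)*(-129) = (108 - 77)*(-129) = 31*(-129) = -3999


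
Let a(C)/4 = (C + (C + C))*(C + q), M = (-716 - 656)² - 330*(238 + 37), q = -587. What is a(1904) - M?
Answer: 28299182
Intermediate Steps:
M = 1791634 (M = (-1372)² - 330*275 = 1882384 - 90750 = 1791634)
a(C) = 12*C*(-587 + C) (a(C) = 4*((C + (C + C))*(C - 587)) = 4*((C + 2*C)*(-587 + C)) = 4*((3*C)*(-587 + C)) = 4*(3*C*(-587 + C)) = 12*C*(-587 + C))
a(1904) - M = 12*1904*(-587 + 1904) - 1*1791634 = 12*1904*1317 - 1791634 = 30090816 - 1791634 = 28299182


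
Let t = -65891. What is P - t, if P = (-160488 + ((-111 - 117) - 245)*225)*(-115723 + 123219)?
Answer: -2000713957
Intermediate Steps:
P = -2000779848 (P = (-160488 + (-228 - 245)*225)*7496 = (-160488 - 473*225)*7496 = (-160488 - 106425)*7496 = -266913*7496 = -2000779848)
P - t = -2000779848 - 1*(-65891) = -2000779848 + 65891 = -2000713957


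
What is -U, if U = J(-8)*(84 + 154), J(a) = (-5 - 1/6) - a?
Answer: -2023/3 ≈ -674.33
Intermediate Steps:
J(a) = -31/6 - a (J(a) = (-5 - 1*⅙) - a = (-5 - ⅙) - a = -31/6 - a)
U = 2023/3 (U = (-31/6 - 1*(-8))*(84 + 154) = (-31/6 + 8)*238 = (17/6)*238 = 2023/3 ≈ 674.33)
-U = -1*2023/3 = -2023/3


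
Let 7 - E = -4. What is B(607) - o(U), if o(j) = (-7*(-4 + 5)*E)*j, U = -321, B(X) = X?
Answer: -24110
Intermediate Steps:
E = 11 (E = 7 - 1*(-4) = 7 + 4 = 11)
o(j) = -77*j (o(j) = (-7*(-4 + 5)*11)*j = (-7*11)*j = -77*j)
B(607) - o(U) = 607 - (-77)*(-321) = 607 - 1*24717 = 607 - 24717 = -24110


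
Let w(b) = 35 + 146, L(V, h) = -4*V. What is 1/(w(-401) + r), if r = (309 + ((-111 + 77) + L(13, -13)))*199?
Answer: 1/44558 ≈ 2.2443e-5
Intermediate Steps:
w(b) = 181
r = 44377 (r = (309 + ((-111 + 77) - 4*13))*199 = (309 + (-34 - 52))*199 = (309 - 86)*199 = 223*199 = 44377)
1/(w(-401) + r) = 1/(181 + 44377) = 1/44558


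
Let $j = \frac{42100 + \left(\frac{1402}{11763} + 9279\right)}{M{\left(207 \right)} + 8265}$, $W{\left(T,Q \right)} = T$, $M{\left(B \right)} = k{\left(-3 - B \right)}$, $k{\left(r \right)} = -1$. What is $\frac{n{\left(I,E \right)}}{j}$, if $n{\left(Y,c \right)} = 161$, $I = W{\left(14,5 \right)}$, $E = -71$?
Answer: $\frac{15650718552}{604372579} \approx 25.896$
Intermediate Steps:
$M{\left(B \right)} = -1$
$I = 14$
$j = \frac{604372579}{97209432}$ ($j = \frac{42100 + \left(\frac{1402}{11763} + 9279\right)}{-1 + 8265} = \frac{42100 + \left(1402 \cdot \frac{1}{11763} + 9279\right)}{8264} = \left(42100 + \left(\frac{1402}{11763} + 9279\right)\right) \frac{1}{8264} = \left(42100 + \frac{109150279}{11763}\right) \frac{1}{8264} = \frac{604372579}{11763} \cdot \frac{1}{8264} = \frac{604372579}{97209432} \approx 6.2172$)
$\frac{n{\left(I,E \right)}}{j} = \frac{161}{\frac{604372579}{97209432}} = 161 \cdot \frac{97209432}{604372579} = \frac{15650718552}{604372579}$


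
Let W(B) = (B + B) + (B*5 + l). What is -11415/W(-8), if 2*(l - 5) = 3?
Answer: 7610/33 ≈ 230.61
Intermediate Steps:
l = 13/2 (l = 5 + (1/2)*3 = 5 + 3/2 = 13/2 ≈ 6.5000)
W(B) = 13/2 + 7*B (W(B) = (B + B) + (B*5 + 13/2) = 2*B + (5*B + 13/2) = 2*B + (13/2 + 5*B) = 13/2 + 7*B)
-11415/W(-8) = -11415/(13/2 + 7*(-8)) = -11415/(13/2 - 56) = -11415/(-99/2) = -11415*(-2/99) = 7610/33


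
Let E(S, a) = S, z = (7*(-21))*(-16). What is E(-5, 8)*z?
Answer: -11760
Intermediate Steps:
z = 2352 (z = -147*(-16) = 2352)
E(-5, 8)*z = -5*2352 = -11760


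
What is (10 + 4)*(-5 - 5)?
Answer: -140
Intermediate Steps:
(10 + 4)*(-5 - 5) = 14*(-10) = -140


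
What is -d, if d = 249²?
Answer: -62001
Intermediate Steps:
d = 62001
-d = -1*62001 = -62001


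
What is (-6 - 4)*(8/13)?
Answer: -80/13 ≈ -6.1538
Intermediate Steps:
(-6 - 4)*(8/13) = -80/13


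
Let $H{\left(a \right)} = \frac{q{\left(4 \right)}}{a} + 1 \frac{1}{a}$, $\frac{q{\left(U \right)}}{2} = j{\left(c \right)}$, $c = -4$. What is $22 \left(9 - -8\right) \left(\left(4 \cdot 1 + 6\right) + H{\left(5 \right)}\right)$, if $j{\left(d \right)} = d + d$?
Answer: $2618$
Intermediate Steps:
$j{\left(d \right)} = 2 d$
$q{\left(U \right)} = -16$ ($q{\left(U \right)} = 2 \cdot 2 \left(-4\right) = 2 \left(-8\right) = -16$)
$H{\left(a \right)} = - \frac{15}{a}$ ($H{\left(a \right)} = - \frac{16}{a} + 1 \frac{1}{a} = - \frac{16}{a} + \frac{1}{a} = - \frac{15}{a}$)
$22 \left(9 - -8\right) \left(\left(4 \cdot 1 + 6\right) + H{\left(5 \right)}\right) = 22 \left(9 - -8\right) \left(\left(4 \cdot 1 + 6\right) - \frac{15}{5}\right) = 22 \left(9 + 8\right) \left(\left(4 + 6\right) - 3\right) = 22 \cdot 17 \left(10 - 3\right) = 374 \cdot 7 = 2618$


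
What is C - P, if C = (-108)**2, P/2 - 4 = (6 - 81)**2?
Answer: 406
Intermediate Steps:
P = 11258 (P = 8 + 2*(6 - 81)**2 = 8 + 2*(-75)**2 = 8 + 2*5625 = 8 + 11250 = 11258)
C = 11664
C - P = 11664 - 1*11258 = 11664 - 11258 = 406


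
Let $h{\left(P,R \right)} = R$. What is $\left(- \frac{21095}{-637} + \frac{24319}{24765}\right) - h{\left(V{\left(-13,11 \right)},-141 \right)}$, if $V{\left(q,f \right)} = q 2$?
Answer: $\frac{212478991}{1213485} \approx 175.1$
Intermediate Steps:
$V{\left(q,f \right)} = 2 q$
$\left(- \frac{21095}{-637} + \frac{24319}{24765}\right) - h{\left(V{\left(-13,11 \right)},-141 \right)} = \left(- \frac{21095}{-637} + \frac{24319}{24765}\right) - -141 = \left(\left(-21095\right) \left(- \frac{1}{637}\right) + 24319 \cdot \frac{1}{24765}\right) + 141 = \left(\frac{21095}{637} + \frac{24319}{24765}\right) + 141 = \frac{41377606}{1213485} + 141 = \frac{212478991}{1213485}$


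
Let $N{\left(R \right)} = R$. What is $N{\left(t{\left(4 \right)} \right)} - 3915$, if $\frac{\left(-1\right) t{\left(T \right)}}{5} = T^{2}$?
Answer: $-3995$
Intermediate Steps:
$t{\left(T \right)} = - 5 T^{2}$
$N{\left(t{\left(4 \right)} \right)} - 3915 = - 5 \cdot 4^{2} - 3915 = \left(-5\right) 16 - 3915 = -80 - 3915 = -3995$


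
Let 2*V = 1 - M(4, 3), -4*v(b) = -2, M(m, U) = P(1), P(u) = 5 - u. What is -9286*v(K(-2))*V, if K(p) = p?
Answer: 13929/2 ≈ 6964.5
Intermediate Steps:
M(m, U) = 4 (M(m, U) = 5 - 1*1 = 5 - 1 = 4)
v(b) = ½ (v(b) = -¼*(-2) = ½)
V = -3/2 (V = (1 - 1*4)/2 = (1 - 4)/2 = (½)*(-3) = -3/2 ≈ -1.5000)
-9286*v(K(-2))*V = -4643*(-3)/2 = -9286*(-¾) = 13929/2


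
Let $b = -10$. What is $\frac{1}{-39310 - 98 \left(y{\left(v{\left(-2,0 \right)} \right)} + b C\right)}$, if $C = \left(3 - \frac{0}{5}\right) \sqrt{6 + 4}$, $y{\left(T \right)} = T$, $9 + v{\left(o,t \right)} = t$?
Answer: $- \frac{9607}{347568796} - \frac{735 \sqrt{10}}{347568796} \approx -3.4328 \cdot 10^{-5}$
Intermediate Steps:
$v{\left(o,t \right)} = -9 + t$
$C = 3 \sqrt{10}$ ($C = \left(3 - 0 \cdot \frac{1}{5}\right) \sqrt{10} = \left(3 - 0\right) \sqrt{10} = \left(3 + 0\right) \sqrt{10} = 3 \sqrt{10} \approx 9.4868$)
$\frac{1}{-39310 - 98 \left(y{\left(v{\left(-2,0 \right)} \right)} + b C\right)} = \frac{1}{-39310 - 98 \left(\left(-9 + 0\right) - 10 \cdot 3 \sqrt{10}\right)} = \frac{1}{-39310 - 98 \left(-9 - 30 \sqrt{10}\right)} = \frac{1}{-39310 + \left(882 + 2940 \sqrt{10}\right)} = \frac{1}{-38428 + 2940 \sqrt{10}}$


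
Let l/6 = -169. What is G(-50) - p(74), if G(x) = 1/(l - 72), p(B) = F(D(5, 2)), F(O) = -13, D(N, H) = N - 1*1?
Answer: 14117/1086 ≈ 12.999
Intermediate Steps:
l = -1014 (l = 6*(-169) = -1014)
D(N, H) = -1 + N (D(N, H) = N - 1 = -1 + N)
p(B) = -13
G(x) = -1/1086 (G(x) = 1/(-1014 - 72) = 1/(-1086) = -1/1086)
G(-50) - p(74) = -1/1086 - 1*(-13) = -1/1086 + 13 = 14117/1086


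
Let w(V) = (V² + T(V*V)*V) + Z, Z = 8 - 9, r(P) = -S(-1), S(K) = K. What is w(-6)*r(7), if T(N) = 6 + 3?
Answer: -19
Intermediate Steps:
T(N) = 9
r(P) = 1 (r(P) = -1*(-1) = 1)
Z = -1
w(V) = -1 + V² + 9*V (w(V) = (V² + 9*V) - 1 = -1 + V² + 9*V)
w(-6)*r(7) = (-1 + (-6)² + 9*(-6))*1 = (-1 + 36 - 54)*1 = -19*1 = -19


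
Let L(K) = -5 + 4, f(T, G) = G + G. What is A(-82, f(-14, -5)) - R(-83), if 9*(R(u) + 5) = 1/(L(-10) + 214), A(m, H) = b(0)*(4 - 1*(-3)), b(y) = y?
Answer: 9584/1917 ≈ 4.9995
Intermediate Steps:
f(T, G) = 2*G
L(K) = -1
A(m, H) = 0 (A(m, H) = 0*(4 - 1*(-3)) = 0*(4 + 3) = 0*7 = 0)
R(u) = -9584/1917 (R(u) = -5 + 1/(9*(-1 + 214)) = -5 + (1/9)/213 = -5 + (1/9)*(1/213) = -5 + 1/1917 = -9584/1917)
A(-82, f(-14, -5)) - R(-83) = 0 - 1*(-9584/1917) = 0 + 9584/1917 = 9584/1917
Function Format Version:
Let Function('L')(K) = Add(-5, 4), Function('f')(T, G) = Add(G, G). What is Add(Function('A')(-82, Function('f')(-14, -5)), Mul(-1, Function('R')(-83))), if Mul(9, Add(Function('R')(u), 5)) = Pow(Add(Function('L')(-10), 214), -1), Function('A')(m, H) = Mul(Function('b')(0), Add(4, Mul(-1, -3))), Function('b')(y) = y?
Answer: Rational(9584, 1917) ≈ 4.9995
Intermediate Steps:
Function('f')(T, G) = Mul(2, G)
Function('L')(K) = -1
Function('A')(m, H) = 0 (Function('A')(m, H) = Mul(0, Add(4, Mul(-1, -3))) = Mul(0, Add(4, 3)) = Mul(0, 7) = 0)
Function('R')(u) = Rational(-9584, 1917) (Function('R')(u) = Add(-5, Mul(Rational(1, 9), Pow(Add(-1, 214), -1))) = Add(-5, Mul(Rational(1, 9), Pow(213, -1))) = Add(-5, Mul(Rational(1, 9), Rational(1, 213))) = Add(-5, Rational(1, 1917)) = Rational(-9584, 1917))
Add(Function('A')(-82, Function('f')(-14, -5)), Mul(-1, Function('R')(-83))) = Add(0, Mul(-1, Rational(-9584, 1917))) = Add(0, Rational(9584, 1917)) = Rational(9584, 1917)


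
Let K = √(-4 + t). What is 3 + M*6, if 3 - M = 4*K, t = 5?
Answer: -3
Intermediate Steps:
K = 1 (K = √(-4 + 5) = √1 = 1)
M = -1 (M = 3 - 4 = -1)
3 + M*6 = 3 - 1*6 = 3 - 6 = -3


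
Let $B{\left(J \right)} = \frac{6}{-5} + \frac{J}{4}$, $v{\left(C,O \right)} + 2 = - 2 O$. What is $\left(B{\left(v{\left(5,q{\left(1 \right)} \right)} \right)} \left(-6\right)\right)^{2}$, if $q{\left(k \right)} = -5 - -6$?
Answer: $\frac{4356}{25} \approx 174.24$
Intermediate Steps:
$q{\left(k \right)} = 1$ ($q{\left(k \right)} = -5 + 6 = 1$)
$v{\left(C,O \right)} = -2 - 2 O$
$B{\left(J \right)} = - \frac{6}{5} + \frac{J}{4}$ ($B{\left(J \right)} = 6 \left(- \frac{1}{5}\right) + J \frac{1}{4} = - \frac{6}{5} + \frac{J}{4}$)
$\left(B{\left(v{\left(5,q{\left(1 \right)} \right)} \right)} \left(-6\right)\right)^{2} = \left(\left(- \frac{6}{5} + \frac{-2 - 2}{4}\right) \left(-6\right)\right)^{2} = \left(\left(- \frac{6}{5} + \frac{1}{4} \left(-4\right)\right) \left(-6\right)\right)^{2} = \left(\left(- \frac{6}{5} - 1\right) \left(-6\right)\right)^{2} = \left(\left(- \frac{11}{5}\right) \left(-6\right)\right)^{2} = \left(\frac{66}{5}\right)^{2} = \frac{4356}{25}$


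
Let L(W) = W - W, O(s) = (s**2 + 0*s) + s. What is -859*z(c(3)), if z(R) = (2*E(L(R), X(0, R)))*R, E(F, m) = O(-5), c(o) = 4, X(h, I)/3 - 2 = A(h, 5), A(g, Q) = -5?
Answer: -137440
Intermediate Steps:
O(s) = s + s**2 (O(s) = (s**2 + 0) + s = s**2 + s = s + s**2)
L(W) = 0
X(h, I) = -9 (X(h, I) = 6 + 3*(-5) = 6 - 15 = -9)
E(F, m) = 20 (E(F, m) = -5*(1 - 5) = -5*(-4) = 20)
z(R) = 40*R (z(R) = (2*20)*R = 40*R)
-859*z(c(3)) = -34360*4 = -859*160 = -137440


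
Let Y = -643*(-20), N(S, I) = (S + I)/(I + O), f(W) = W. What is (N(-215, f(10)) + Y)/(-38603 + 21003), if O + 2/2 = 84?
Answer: -47831/65472 ≈ -0.73056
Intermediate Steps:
O = 83 (O = -1 + 84 = 83)
N(S, I) = (I + S)/(83 + I) (N(S, I) = (S + I)/(I + 83) = (I + S)/(83 + I))
Y = 12860
(N(-215, f(10)) + Y)/(-38603 + 21003) = ((10 - 215)/(83 + 10) + 12860)/(-38603 + 21003) = (-205/93 + 12860)/(-17600) = ((1/93)*(-205) + 12860)*(-1/17600) = (-205/93 + 12860)*(-1/17600) = (1195775/93)*(-1/17600) = -47831/65472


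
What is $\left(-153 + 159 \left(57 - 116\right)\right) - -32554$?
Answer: $23020$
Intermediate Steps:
$\left(-153 + 159 \left(57 - 116\right)\right) - -32554 = \left(-153 + 159 \left(57 - 116\right)\right) + 32554 = \left(-153 + 159 \left(-59\right)\right) + 32554 = \left(-153 - 9381\right) + 32554 = -9534 + 32554 = 23020$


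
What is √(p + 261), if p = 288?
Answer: 3*√61 ≈ 23.431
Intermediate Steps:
√(p + 261) = √(288 + 261) = √549 = 3*√61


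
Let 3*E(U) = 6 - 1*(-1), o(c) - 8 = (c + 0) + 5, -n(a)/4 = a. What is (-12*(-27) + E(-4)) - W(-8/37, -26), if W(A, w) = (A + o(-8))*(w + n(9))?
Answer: 69145/111 ≈ 622.93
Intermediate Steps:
n(a) = -4*a
o(c) = 13 + c (o(c) = 8 + ((c + 0) + 5) = 8 + (c + 5) = 8 + (5 + c) = 13 + c)
E(U) = 7/3 (E(U) = (6 - 1*(-1))/3 = (6 + 1)/3 = (⅓)*7 = 7/3)
W(A, w) = (-36 + w)*(5 + A) (W(A, w) = (A + (13 - 8))*(w - 4*9) = (A + 5)*(w - 36) = (5 + A)*(-36 + w) = (-36 + w)*(5 + A))
(-12*(-27) + E(-4)) - W(-8/37, -26) = (-12*(-27) + 7/3) - (-180 - (-288)/37 + 5*(-26) - 8/37*(-26)) = (324 + 7/3) - (-180 - (-288)/37 - 130 - 8*1/37*(-26)) = 979/3 - (-180 - 36*(-8/37) - 130 - 8/37*(-26)) = 979/3 - (-180 + 288/37 - 130 + 208/37) = 979/3 - 1*(-10974/37) = 979/3 + 10974/37 = 69145/111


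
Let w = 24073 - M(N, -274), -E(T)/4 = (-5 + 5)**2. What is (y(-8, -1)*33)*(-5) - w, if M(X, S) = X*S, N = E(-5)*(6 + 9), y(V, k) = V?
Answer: -22753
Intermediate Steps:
E(T) = 0 (E(T) = -4*(-5 + 5)**2 = -4*0**2 = -4*0 = 0)
N = 0 (N = 0*(6 + 9) = 0*15 = 0)
M(X, S) = S*X
w = 24073 (w = 24073 - (-274)*0 = 24073 - 1*0 = 24073 + 0 = 24073)
(y(-8, -1)*33)*(-5) - w = -8*33*(-5) - 1*24073 = -264*(-5) - 24073 = 1320 - 24073 = -22753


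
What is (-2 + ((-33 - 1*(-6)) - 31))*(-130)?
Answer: 7800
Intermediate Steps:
(-2 + ((-33 - 1*(-6)) - 31))*(-130) = (-2 + ((-33 + 6) - 31))*(-130) = (-2 + (-27 - 31))*(-130) = (-2 - 58)*(-130) = -60*(-130) = 7800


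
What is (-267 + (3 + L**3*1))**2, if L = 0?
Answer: 69696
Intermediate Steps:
(-267 + (3 + L**3*1))**2 = (-267 + (3 + 0**3*1))**2 = (-267 + (3 + 0*1))**2 = (-267 + (3 + 0))**2 = (-267 + 3)**2 = (-264)**2 = 69696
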